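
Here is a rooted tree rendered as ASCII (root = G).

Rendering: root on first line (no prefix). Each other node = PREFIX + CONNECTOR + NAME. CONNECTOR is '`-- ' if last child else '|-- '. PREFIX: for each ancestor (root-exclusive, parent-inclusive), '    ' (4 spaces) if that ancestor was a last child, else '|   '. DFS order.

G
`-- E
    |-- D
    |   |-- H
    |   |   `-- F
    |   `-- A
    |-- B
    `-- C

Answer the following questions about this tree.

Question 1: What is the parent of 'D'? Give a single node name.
Answer: E

Derivation:
Scan adjacency: D appears as child of E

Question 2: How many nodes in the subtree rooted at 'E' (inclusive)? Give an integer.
Subtree rooted at E contains: A, B, C, D, E, F, H
Count = 7

Answer: 7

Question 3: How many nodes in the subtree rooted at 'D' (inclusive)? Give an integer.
Answer: 4

Derivation:
Subtree rooted at D contains: A, D, F, H
Count = 4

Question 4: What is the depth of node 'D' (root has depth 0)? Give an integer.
Answer: 2

Derivation:
Path from root to D: G -> E -> D
Depth = number of edges = 2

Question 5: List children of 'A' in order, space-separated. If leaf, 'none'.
Node A's children (from adjacency): (leaf)

Answer: none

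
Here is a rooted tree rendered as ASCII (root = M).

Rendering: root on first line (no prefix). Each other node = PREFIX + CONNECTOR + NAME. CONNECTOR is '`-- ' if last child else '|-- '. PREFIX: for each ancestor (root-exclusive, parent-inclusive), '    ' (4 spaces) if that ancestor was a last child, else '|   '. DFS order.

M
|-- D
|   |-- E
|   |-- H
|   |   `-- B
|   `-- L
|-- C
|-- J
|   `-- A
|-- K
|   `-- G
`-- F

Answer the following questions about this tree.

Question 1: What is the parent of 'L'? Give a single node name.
Answer: D

Derivation:
Scan adjacency: L appears as child of D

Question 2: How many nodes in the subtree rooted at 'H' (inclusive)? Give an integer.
Subtree rooted at H contains: B, H
Count = 2

Answer: 2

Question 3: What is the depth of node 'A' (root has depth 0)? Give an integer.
Path from root to A: M -> J -> A
Depth = number of edges = 2

Answer: 2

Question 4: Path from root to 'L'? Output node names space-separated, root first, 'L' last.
Walk down from root: M -> D -> L

Answer: M D L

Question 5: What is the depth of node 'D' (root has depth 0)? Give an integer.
Answer: 1

Derivation:
Path from root to D: M -> D
Depth = number of edges = 1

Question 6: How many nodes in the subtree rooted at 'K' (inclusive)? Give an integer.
Answer: 2

Derivation:
Subtree rooted at K contains: G, K
Count = 2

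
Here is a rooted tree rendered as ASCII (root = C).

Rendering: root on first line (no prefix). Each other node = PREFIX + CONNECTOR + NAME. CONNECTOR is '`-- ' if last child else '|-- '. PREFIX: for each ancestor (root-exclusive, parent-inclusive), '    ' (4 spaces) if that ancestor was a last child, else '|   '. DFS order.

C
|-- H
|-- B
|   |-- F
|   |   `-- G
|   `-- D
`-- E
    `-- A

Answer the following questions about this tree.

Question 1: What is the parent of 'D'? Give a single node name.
Scan adjacency: D appears as child of B

Answer: B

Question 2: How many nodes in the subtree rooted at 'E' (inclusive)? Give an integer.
Answer: 2

Derivation:
Subtree rooted at E contains: A, E
Count = 2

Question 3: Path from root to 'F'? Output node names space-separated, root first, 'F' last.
Answer: C B F

Derivation:
Walk down from root: C -> B -> F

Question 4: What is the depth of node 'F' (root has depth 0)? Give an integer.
Path from root to F: C -> B -> F
Depth = number of edges = 2

Answer: 2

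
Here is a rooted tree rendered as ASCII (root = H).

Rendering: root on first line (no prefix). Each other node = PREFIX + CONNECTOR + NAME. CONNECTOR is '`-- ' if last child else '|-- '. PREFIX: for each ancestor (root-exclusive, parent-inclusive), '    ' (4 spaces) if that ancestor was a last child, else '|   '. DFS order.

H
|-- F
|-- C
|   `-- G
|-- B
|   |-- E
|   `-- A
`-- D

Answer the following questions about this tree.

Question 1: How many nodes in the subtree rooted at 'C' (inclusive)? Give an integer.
Subtree rooted at C contains: C, G
Count = 2

Answer: 2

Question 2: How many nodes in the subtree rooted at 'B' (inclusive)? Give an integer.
Subtree rooted at B contains: A, B, E
Count = 3

Answer: 3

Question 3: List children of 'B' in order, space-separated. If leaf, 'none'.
Answer: E A

Derivation:
Node B's children (from adjacency): E, A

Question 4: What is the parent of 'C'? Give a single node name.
Scan adjacency: C appears as child of H

Answer: H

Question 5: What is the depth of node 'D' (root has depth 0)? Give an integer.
Answer: 1

Derivation:
Path from root to D: H -> D
Depth = number of edges = 1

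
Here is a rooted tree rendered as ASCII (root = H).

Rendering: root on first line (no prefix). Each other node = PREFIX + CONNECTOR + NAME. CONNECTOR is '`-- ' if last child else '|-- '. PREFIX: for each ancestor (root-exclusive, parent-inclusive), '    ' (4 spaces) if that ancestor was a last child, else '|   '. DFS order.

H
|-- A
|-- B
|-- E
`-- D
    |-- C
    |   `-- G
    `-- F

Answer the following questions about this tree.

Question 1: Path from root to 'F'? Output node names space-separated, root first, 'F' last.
Answer: H D F

Derivation:
Walk down from root: H -> D -> F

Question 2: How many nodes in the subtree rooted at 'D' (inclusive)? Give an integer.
Subtree rooted at D contains: C, D, F, G
Count = 4

Answer: 4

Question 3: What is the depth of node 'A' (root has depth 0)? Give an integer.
Path from root to A: H -> A
Depth = number of edges = 1

Answer: 1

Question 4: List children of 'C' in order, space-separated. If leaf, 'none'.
Answer: G

Derivation:
Node C's children (from adjacency): G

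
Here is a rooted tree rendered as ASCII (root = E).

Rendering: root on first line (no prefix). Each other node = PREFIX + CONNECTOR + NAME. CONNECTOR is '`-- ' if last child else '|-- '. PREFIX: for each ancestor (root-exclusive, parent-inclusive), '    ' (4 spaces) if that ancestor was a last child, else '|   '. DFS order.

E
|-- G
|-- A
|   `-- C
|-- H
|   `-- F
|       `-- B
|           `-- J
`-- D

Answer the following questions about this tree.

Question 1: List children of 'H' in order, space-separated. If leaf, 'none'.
Answer: F

Derivation:
Node H's children (from adjacency): F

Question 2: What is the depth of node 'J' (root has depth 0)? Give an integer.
Answer: 4

Derivation:
Path from root to J: E -> H -> F -> B -> J
Depth = number of edges = 4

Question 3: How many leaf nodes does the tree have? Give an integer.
Leaves (nodes with no children): C, D, G, J

Answer: 4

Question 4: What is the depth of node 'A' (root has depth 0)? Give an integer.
Path from root to A: E -> A
Depth = number of edges = 1

Answer: 1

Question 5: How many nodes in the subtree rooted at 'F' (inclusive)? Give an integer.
Subtree rooted at F contains: B, F, J
Count = 3

Answer: 3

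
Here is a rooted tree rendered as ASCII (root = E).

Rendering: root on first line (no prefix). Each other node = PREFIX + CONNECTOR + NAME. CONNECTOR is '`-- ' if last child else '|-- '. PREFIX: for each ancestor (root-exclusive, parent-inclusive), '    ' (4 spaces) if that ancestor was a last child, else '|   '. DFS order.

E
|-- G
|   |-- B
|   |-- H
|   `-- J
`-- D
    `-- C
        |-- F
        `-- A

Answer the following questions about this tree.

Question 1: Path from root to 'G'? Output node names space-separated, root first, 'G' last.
Walk down from root: E -> G

Answer: E G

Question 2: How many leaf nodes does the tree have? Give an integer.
Leaves (nodes with no children): A, B, F, H, J

Answer: 5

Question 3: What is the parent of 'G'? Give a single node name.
Scan adjacency: G appears as child of E

Answer: E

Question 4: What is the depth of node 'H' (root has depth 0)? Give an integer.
Path from root to H: E -> G -> H
Depth = number of edges = 2

Answer: 2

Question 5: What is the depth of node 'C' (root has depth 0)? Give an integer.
Answer: 2

Derivation:
Path from root to C: E -> D -> C
Depth = number of edges = 2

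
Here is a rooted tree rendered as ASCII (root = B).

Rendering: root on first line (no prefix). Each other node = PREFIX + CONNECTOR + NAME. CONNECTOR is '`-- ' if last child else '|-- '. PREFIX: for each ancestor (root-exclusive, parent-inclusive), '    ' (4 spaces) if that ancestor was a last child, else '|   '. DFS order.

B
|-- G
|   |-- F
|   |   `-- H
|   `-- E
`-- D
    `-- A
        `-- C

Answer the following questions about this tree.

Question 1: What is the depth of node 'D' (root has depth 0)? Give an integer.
Path from root to D: B -> D
Depth = number of edges = 1

Answer: 1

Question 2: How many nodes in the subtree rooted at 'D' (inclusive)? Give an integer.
Subtree rooted at D contains: A, C, D
Count = 3

Answer: 3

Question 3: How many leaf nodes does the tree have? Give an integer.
Answer: 3

Derivation:
Leaves (nodes with no children): C, E, H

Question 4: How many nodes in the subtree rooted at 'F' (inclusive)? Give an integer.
Subtree rooted at F contains: F, H
Count = 2

Answer: 2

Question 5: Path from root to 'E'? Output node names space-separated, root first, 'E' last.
Walk down from root: B -> G -> E

Answer: B G E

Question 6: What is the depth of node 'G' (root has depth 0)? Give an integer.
Answer: 1

Derivation:
Path from root to G: B -> G
Depth = number of edges = 1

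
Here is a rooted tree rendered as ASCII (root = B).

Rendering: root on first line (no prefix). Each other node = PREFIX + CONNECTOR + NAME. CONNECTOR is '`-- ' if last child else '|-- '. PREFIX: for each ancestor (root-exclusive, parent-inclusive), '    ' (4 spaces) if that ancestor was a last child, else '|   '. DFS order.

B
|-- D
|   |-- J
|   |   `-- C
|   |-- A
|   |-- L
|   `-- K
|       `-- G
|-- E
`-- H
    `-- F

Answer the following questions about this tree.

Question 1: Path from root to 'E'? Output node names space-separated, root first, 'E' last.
Answer: B E

Derivation:
Walk down from root: B -> E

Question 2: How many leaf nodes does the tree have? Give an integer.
Leaves (nodes with no children): A, C, E, F, G, L

Answer: 6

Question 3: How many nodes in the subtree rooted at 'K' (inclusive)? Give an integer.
Subtree rooted at K contains: G, K
Count = 2

Answer: 2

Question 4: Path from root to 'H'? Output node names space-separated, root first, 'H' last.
Answer: B H

Derivation:
Walk down from root: B -> H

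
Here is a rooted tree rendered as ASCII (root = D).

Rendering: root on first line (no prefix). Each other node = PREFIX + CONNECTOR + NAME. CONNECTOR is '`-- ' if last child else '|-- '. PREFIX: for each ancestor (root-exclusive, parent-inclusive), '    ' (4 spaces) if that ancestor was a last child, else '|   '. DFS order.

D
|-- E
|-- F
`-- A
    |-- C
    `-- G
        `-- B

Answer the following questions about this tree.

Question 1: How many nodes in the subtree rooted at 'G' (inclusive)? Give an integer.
Answer: 2

Derivation:
Subtree rooted at G contains: B, G
Count = 2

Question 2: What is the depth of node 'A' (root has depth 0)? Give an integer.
Answer: 1

Derivation:
Path from root to A: D -> A
Depth = number of edges = 1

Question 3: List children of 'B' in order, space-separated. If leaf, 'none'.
Node B's children (from adjacency): (leaf)

Answer: none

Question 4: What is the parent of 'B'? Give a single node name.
Scan adjacency: B appears as child of G

Answer: G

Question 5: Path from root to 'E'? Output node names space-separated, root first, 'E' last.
Answer: D E

Derivation:
Walk down from root: D -> E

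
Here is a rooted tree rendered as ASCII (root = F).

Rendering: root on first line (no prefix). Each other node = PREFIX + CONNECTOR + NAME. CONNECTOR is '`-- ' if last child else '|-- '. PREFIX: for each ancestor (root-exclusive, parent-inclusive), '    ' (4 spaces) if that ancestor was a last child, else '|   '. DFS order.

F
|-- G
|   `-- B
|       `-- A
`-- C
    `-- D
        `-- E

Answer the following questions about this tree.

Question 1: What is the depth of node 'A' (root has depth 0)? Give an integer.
Answer: 3

Derivation:
Path from root to A: F -> G -> B -> A
Depth = number of edges = 3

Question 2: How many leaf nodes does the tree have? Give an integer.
Answer: 2

Derivation:
Leaves (nodes with no children): A, E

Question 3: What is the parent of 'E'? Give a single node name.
Scan adjacency: E appears as child of D

Answer: D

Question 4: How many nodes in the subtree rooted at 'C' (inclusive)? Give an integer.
Answer: 3

Derivation:
Subtree rooted at C contains: C, D, E
Count = 3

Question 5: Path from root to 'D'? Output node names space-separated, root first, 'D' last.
Answer: F C D

Derivation:
Walk down from root: F -> C -> D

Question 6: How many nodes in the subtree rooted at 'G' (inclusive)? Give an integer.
Subtree rooted at G contains: A, B, G
Count = 3

Answer: 3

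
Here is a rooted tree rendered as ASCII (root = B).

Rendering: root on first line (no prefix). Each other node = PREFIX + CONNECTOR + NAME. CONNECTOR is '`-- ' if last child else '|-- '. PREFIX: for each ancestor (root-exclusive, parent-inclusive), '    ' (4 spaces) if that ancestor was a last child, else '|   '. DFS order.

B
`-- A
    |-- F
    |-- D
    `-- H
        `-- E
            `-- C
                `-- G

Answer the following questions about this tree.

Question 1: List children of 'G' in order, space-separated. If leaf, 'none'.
Answer: none

Derivation:
Node G's children (from adjacency): (leaf)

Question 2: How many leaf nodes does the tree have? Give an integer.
Answer: 3

Derivation:
Leaves (nodes with no children): D, F, G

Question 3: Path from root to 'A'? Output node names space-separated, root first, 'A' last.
Answer: B A

Derivation:
Walk down from root: B -> A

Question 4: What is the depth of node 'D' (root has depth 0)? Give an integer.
Answer: 2

Derivation:
Path from root to D: B -> A -> D
Depth = number of edges = 2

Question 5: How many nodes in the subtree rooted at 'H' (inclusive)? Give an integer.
Subtree rooted at H contains: C, E, G, H
Count = 4

Answer: 4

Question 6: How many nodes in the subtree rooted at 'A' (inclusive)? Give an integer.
Subtree rooted at A contains: A, C, D, E, F, G, H
Count = 7

Answer: 7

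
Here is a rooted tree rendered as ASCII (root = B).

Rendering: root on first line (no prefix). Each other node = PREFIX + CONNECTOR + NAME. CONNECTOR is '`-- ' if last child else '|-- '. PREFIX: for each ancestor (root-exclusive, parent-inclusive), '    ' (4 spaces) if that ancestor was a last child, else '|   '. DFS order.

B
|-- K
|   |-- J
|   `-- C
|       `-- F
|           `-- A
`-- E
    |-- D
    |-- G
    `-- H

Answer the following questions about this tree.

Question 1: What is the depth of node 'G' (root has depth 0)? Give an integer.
Path from root to G: B -> E -> G
Depth = number of edges = 2

Answer: 2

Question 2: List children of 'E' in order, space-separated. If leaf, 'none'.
Node E's children (from adjacency): D, G, H

Answer: D G H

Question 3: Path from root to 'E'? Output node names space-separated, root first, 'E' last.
Answer: B E

Derivation:
Walk down from root: B -> E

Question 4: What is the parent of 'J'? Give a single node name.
Scan adjacency: J appears as child of K

Answer: K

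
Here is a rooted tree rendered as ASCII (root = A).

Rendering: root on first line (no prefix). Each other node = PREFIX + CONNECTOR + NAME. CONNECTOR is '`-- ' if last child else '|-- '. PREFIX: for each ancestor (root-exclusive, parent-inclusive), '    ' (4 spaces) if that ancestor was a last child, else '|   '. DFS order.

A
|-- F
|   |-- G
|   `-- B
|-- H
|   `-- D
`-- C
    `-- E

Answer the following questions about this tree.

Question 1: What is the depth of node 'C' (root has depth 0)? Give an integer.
Path from root to C: A -> C
Depth = number of edges = 1

Answer: 1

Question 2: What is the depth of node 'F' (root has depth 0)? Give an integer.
Answer: 1

Derivation:
Path from root to F: A -> F
Depth = number of edges = 1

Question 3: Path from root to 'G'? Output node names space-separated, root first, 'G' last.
Answer: A F G

Derivation:
Walk down from root: A -> F -> G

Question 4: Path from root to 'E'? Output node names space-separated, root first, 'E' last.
Walk down from root: A -> C -> E

Answer: A C E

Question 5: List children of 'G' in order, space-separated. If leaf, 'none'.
Node G's children (from adjacency): (leaf)

Answer: none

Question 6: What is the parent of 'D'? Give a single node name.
Scan adjacency: D appears as child of H

Answer: H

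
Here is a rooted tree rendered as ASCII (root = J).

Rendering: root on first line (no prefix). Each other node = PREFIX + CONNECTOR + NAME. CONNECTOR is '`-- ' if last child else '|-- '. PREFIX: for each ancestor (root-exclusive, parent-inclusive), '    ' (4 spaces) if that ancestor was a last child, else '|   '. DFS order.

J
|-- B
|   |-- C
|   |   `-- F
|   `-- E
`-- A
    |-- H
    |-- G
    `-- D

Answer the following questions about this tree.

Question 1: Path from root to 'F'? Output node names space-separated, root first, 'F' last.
Answer: J B C F

Derivation:
Walk down from root: J -> B -> C -> F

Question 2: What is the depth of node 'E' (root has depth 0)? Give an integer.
Path from root to E: J -> B -> E
Depth = number of edges = 2

Answer: 2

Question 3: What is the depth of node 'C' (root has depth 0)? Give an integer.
Path from root to C: J -> B -> C
Depth = number of edges = 2

Answer: 2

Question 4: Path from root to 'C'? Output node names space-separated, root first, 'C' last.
Walk down from root: J -> B -> C

Answer: J B C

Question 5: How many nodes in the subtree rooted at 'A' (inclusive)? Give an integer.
Answer: 4

Derivation:
Subtree rooted at A contains: A, D, G, H
Count = 4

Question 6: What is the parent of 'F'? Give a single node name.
Scan adjacency: F appears as child of C

Answer: C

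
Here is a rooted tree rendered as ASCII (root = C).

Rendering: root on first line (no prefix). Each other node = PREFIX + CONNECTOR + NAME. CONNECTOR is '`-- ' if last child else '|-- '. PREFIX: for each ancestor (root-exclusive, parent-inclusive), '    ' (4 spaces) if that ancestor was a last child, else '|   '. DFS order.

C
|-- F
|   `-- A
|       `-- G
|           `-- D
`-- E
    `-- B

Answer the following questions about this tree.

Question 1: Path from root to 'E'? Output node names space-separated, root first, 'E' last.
Walk down from root: C -> E

Answer: C E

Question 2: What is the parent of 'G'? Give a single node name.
Scan adjacency: G appears as child of A

Answer: A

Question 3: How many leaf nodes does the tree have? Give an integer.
Answer: 2

Derivation:
Leaves (nodes with no children): B, D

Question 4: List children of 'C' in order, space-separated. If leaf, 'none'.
Node C's children (from adjacency): F, E

Answer: F E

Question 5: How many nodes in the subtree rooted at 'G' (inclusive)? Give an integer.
Answer: 2

Derivation:
Subtree rooted at G contains: D, G
Count = 2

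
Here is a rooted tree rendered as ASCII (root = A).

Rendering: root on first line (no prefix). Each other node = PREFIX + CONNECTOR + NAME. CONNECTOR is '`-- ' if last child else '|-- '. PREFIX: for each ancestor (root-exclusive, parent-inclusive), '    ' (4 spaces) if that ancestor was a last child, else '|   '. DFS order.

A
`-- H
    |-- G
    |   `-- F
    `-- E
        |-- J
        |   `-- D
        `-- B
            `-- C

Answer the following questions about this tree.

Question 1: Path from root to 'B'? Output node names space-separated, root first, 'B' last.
Answer: A H E B

Derivation:
Walk down from root: A -> H -> E -> B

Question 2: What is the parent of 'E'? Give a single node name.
Answer: H

Derivation:
Scan adjacency: E appears as child of H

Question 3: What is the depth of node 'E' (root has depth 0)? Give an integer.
Answer: 2

Derivation:
Path from root to E: A -> H -> E
Depth = number of edges = 2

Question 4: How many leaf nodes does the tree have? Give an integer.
Leaves (nodes with no children): C, D, F

Answer: 3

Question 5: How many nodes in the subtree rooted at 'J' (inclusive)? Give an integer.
Subtree rooted at J contains: D, J
Count = 2

Answer: 2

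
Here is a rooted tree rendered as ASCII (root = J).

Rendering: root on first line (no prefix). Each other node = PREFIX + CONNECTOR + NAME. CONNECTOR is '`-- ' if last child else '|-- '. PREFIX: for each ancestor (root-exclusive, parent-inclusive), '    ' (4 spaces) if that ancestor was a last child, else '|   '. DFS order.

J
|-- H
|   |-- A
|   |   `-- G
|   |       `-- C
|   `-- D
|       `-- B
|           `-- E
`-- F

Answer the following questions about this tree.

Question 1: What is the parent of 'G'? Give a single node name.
Scan adjacency: G appears as child of A

Answer: A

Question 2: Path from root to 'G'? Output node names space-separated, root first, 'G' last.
Answer: J H A G

Derivation:
Walk down from root: J -> H -> A -> G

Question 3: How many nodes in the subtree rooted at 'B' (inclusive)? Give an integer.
Answer: 2

Derivation:
Subtree rooted at B contains: B, E
Count = 2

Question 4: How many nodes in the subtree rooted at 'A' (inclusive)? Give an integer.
Answer: 3

Derivation:
Subtree rooted at A contains: A, C, G
Count = 3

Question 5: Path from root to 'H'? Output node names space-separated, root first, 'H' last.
Answer: J H

Derivation:
Walk down from root: J -> H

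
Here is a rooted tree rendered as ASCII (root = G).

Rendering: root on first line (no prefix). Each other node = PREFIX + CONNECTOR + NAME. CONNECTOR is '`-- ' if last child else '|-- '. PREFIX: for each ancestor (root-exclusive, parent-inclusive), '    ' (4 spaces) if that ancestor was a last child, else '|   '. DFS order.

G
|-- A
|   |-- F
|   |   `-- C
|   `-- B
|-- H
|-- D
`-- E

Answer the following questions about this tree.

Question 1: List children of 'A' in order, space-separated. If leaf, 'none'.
Answer: F B

Derivation:
Node A's children (from adjacency): F, B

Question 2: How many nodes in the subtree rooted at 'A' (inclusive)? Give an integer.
Answer: 4

Derivation:
Subtree rooted at A contains: A, B, C, F
Count = 4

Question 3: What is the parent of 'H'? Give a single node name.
Answer: G

Derivation:
Scan adjacency: H appears as child of G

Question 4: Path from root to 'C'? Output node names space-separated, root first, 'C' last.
Answer: G A F C

Derivation:
Walk down from root: G -> A -> F -> C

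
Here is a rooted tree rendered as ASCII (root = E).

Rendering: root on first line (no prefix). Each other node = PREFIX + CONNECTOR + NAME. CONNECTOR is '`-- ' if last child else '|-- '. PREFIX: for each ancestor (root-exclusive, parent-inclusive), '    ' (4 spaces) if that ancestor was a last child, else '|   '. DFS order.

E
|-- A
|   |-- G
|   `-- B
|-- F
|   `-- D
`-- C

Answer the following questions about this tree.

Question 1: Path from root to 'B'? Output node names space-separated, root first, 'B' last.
Walk down from root: E -> A -> B

Answer: E A B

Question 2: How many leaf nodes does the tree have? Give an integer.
Leaves (nodes with no children): B, C, D, G

Answer: 4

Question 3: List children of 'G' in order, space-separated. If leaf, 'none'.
Node G's children (from adjacency): (leaf)

Answer: none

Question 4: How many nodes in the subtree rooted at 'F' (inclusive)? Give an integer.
Subtree rooted at F contains: D, F
Count = 2

Answer: 2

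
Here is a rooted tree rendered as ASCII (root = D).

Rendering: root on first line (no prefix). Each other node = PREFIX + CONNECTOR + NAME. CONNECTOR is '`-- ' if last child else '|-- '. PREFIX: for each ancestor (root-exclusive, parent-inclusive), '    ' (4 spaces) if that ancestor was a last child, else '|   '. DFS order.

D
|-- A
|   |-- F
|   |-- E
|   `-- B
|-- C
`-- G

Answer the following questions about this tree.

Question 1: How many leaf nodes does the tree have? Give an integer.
Leaves (nodes with no children): B, C, E, F, G

Answer: 5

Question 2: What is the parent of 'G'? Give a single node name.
Answer: D

Derivation:
Scan adjacency: G appears as child of D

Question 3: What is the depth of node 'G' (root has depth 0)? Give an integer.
Answer: 1

Derivation:
Path from root to G: D -> G
Depth = number of edges = 1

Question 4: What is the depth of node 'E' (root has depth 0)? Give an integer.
Answer: 2

Derivation:
Path from root to E: D -> A -> E
Depth = number of edges = 2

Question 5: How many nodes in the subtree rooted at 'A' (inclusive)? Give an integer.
Answer: 4

Derivation:
Subtree rooted at A contains: A, B, E, F
Count = 4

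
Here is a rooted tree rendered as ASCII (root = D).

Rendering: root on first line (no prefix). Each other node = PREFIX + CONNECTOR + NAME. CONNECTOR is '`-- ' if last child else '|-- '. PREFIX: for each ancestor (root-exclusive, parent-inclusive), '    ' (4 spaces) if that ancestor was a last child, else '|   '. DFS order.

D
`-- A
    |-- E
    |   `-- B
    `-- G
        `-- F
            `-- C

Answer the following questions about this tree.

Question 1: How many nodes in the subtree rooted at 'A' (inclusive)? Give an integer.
Subtree rooted at A contains: A, B, C, E, F, G
Count = 6

Answer: 6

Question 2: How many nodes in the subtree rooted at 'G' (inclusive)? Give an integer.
Answer: 3

Derivation:
Subtree rooted at G contains: C, F, G
Count = 3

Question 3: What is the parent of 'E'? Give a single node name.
Answer: A

Derivation:
Scan adjacency: E appears as child of A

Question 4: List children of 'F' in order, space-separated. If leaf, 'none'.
Answer: C

Derivation:
Node F's children (from adjacency): C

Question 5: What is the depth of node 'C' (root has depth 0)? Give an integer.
Answer: 4

Derivation:
Path from root to C: D -> A -> G -> F -> C
Depth = number of edges = 4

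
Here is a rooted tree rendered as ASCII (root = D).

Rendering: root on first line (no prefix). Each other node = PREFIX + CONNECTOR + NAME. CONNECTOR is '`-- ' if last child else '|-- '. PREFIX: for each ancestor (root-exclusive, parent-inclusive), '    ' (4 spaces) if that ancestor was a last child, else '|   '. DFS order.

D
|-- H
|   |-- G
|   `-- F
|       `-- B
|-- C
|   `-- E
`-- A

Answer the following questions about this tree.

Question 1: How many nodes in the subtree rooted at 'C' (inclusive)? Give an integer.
Subtree rooted at C contains: C, E
Count = 2

Answer: 2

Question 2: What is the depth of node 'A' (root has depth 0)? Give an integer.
Path from root to A: D -> A
Depth = number of edges = 1

Answer: 1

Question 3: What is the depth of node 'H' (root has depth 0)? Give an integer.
Answer: 1

Derivation:
Path from root to H: D -> H
Depth = number of edges = 1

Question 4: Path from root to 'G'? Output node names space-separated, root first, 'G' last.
Walk down from root: D -> H -> G

Answer: D H G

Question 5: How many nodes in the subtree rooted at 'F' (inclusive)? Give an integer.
Subtree rooted at F contains: B, F
Count = 2

Answer: 2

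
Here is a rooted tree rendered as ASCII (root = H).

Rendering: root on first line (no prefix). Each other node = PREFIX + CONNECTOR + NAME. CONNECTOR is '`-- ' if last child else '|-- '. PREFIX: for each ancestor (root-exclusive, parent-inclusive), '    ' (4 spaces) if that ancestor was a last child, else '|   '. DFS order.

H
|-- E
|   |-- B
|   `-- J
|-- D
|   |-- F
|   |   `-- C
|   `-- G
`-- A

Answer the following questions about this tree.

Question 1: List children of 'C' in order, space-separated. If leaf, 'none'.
Answer: none

Derivation:
Node C's children (from adjacency): (leaf)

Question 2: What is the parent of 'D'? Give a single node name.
Scan adjacency: D appears as child of H

Answer: H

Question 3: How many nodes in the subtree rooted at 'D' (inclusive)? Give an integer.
Answer: 4

Derivation:
Subtree rooted at D contains: C, D, F, G
Count = 4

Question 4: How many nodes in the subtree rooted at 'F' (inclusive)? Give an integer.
Subtree rooted at F contains: C, F
Count = 2

Answer: 2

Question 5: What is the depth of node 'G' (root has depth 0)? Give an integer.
Answer: 2

Derivation:
Path from root to G: H -> D -> G
Depth = number of edges = 2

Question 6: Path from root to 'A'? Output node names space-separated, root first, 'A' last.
Walk down from root: H -> A

Answer: H A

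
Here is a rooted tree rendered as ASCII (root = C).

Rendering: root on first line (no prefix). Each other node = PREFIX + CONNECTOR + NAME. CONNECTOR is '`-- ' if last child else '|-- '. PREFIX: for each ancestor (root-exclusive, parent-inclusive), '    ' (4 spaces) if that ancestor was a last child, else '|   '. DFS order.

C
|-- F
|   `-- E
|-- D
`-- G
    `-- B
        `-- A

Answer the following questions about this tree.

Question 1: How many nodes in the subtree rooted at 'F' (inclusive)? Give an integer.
Answer: 2

Derivation:
Subtree rooted at F contains: E, F
Count = 2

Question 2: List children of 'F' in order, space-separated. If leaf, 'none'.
Node F's children (from adjacency): E

Answer: E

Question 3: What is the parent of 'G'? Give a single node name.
Scan adjacency: G appears as child of C

Answer: C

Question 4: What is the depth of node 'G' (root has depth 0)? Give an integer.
Path from root to G: C -> G
Depth = number of edges = 1

Answer: 1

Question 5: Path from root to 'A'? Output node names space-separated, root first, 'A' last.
Answer: C G B A

Derivation:
Walk down from root: C -> G -> B -> A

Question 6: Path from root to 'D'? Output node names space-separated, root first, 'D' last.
Walk down from root: C -> D

Answer: C D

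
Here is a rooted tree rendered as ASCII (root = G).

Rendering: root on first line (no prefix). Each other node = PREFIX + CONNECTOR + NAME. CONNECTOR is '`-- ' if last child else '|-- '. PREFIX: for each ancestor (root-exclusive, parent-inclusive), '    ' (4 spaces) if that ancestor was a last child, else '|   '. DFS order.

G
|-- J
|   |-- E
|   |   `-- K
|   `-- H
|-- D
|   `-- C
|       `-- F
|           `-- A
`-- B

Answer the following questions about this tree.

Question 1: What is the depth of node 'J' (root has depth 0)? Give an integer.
Answer: 1

Derivation:
Path from root to J: G -> J
Depth = number of edges = 1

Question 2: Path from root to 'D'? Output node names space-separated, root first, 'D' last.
Answer: G D

Derivation:
Walk down from root: G -> D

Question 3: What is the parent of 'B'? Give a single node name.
Answer: G

Derivation:
Scan adjacency: B appears as child of G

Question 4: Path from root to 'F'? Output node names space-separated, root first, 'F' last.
Walk down from root: G -> D -> C -> F

Answer: G D C F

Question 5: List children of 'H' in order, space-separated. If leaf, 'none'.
Answer: none

Derivation:
Node H's children (from adjacency): (leaf)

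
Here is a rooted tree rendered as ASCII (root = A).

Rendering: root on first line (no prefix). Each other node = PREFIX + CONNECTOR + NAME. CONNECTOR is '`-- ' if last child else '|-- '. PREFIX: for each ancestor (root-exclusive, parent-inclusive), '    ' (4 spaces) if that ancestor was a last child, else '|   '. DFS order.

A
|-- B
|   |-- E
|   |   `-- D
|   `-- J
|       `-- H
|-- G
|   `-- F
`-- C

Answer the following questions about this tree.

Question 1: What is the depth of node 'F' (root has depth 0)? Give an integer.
Path from root to F: A -> G -> F
Depth = number of edges = 2

Answer: 2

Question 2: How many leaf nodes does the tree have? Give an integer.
Leaves (nodes with no children): C, D, F, H

Answer: 4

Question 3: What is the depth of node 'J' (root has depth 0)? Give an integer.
Path from root to J: A -> B -> J
Depth = number of edges = 2

Answer: 2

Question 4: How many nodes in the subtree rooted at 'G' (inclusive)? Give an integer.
Subtree rooted at G contains: F, G
Count = 2

Answer: 2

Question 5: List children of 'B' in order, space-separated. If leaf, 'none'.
Answer: E J

Derivation:
Node B's children (from adjacency): E, J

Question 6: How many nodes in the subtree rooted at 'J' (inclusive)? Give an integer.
Subtree rooted at J contains: H, J
Count = 2

Answer: 2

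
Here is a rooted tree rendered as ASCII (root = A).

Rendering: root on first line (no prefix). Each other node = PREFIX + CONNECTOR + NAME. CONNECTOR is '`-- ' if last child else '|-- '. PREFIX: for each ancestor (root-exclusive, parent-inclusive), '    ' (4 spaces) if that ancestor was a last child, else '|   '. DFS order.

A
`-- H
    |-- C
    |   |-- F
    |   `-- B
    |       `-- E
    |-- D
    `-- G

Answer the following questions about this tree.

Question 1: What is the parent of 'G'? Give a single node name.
Scan adjacency: G appears as child of H

Answer: H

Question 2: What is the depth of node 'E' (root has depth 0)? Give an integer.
Answer: 4

Derivation:
Path from root to E: A -> H -> C -> B -> E
Depth = number of edges = 4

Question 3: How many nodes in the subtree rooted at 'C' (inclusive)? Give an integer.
Subtree rooted at C contains: B, C, E, F
Count = 4

Answer: 4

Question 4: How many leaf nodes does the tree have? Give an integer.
Leaves (nodes with no children): D, E, F, G

Answer: 4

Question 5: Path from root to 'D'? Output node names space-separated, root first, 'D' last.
Answer: A H D

Derivation:
Walk down from root: A -> H -> D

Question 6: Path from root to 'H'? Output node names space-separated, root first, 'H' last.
Answer: A H

Derivation:
Walk down from root: A -> H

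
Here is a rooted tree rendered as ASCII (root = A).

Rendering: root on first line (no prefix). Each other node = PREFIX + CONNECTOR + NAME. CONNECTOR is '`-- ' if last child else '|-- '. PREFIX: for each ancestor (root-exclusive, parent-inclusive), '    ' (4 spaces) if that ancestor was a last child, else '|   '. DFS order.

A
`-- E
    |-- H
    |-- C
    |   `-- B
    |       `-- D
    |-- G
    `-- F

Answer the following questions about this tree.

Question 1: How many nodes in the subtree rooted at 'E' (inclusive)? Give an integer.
Answer: 7

Derivation:
Subtree rooted at E contains: B, C, D, E, F, G, H
Count = 7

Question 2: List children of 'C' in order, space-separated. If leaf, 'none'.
Answer: B

Derivation:
Node C's children (from adjacency): B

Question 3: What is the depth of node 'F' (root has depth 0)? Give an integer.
Path from root to F: A -> E -> F
Depth = number of edges = 2

Answer: 2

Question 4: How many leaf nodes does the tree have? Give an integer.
Answer: 4

Derivation:
Leaves (nodes with no children): D, F, G, H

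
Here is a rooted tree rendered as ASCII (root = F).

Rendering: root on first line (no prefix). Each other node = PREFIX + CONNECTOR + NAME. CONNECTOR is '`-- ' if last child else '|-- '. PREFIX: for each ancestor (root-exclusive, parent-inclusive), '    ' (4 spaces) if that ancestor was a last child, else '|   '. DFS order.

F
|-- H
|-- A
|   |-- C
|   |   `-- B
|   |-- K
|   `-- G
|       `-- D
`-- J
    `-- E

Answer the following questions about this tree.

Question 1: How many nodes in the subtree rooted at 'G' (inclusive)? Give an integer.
Answer: 2

Derivation:
Subtree rooted at G contains: D, G
Count = 2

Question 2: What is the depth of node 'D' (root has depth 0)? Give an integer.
Answer: 3

Derivation:
Path from root to D: F -> A -> G -> D
Depth = number of edges = 3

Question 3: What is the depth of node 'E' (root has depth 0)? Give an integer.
Path from root to E: F -> J -> E
Depth = number of edges = 2

Answer: 2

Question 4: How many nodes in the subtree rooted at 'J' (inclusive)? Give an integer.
Answer: 2

Derivation:
Subtree rooted at J contains: E, J
Count = 2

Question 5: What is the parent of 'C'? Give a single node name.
Answer: A

Derivation:
Scan adjacency: C appears as child of A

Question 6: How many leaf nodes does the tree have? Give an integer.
Leaves (nodes with no children): B, D, E, H, K

Answer: 5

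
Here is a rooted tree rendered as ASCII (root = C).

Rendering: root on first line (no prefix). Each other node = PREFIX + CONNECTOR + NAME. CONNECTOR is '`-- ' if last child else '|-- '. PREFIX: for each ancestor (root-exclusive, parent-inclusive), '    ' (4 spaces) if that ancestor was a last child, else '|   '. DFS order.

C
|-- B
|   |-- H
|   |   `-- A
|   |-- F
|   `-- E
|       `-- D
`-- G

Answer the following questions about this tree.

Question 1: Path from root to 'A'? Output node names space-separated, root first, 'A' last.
Answer: C B H A

Derivation:
Walk down from root: C -> B -> H -> A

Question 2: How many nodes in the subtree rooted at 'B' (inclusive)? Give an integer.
Subtree rooted at B contains: A, B, D, E, F, H
Count = 6

Answer: 6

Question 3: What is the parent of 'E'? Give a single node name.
Scan adjacency: E appears as child of B

Answer: B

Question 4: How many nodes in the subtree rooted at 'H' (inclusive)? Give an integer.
Answer: 2

Derivation:
Subtree rooted at H contains: A, H
Count = 2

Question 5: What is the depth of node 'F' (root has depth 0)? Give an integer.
Path from root to F: C -> B -> F
Depth = number of edges = 2

Answer: 2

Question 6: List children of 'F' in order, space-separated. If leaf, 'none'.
Answer: none

Derivation:
Node F's children (from adjacency): (leaf)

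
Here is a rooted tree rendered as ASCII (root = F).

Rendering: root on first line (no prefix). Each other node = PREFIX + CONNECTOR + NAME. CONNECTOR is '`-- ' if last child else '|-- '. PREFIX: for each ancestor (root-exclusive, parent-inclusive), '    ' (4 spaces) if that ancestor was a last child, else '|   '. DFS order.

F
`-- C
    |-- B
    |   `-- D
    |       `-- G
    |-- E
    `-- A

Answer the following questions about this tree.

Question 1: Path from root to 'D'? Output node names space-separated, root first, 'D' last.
Walk down from root: F -> C -> B -> D

Answer: F C B D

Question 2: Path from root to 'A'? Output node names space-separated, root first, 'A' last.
Answer: F C A

Derivation:
Walk down from root: F -> C -> A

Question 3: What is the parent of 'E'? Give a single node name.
Answer: C

Derivation:
Scan adjacency: E appears as child of C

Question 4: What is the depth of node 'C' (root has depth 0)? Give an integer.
Answer: 1

Derivation:
Path from root to C: F -> C
Depth = number of edges = 1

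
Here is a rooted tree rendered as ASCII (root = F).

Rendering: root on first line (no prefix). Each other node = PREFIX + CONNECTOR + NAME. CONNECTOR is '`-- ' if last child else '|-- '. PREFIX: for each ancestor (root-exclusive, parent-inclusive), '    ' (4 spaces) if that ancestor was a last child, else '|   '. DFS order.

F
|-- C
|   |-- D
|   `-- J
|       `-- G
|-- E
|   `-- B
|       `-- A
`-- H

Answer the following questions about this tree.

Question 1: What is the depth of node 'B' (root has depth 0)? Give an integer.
Path from root to B: F -> E -> B
Depth = number of edges = 2

Answer: 2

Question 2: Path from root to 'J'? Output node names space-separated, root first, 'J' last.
Answer: F C J

Derivation:
Walk down from root: F -> C -> J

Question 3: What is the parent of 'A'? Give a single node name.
Scan adjacency: A appears as child of B

Answer: B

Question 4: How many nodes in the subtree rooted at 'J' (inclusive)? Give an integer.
Subtree rooted at J contains: G, J
Count = 2

Answer: 2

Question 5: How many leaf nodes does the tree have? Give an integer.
Answer: 4

Derivation:
Leaves (nodes with no children): A, D, G, H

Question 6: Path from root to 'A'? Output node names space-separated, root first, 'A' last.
Walk down from root: F -> E -> B -> A

Answer: F E B A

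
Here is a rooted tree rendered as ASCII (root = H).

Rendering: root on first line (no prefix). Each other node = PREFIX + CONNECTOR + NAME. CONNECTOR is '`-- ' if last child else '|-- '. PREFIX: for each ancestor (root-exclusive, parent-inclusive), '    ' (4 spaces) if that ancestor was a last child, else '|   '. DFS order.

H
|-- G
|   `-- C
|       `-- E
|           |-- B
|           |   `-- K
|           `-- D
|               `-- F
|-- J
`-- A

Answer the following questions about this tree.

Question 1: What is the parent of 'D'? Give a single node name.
Scan adjacency: D appears as child of E

Answer: E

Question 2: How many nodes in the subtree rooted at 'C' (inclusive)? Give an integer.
Answer: 6

Derivation:
Subtree rooted at C contains: B, C, D, E, F, K
Count = 6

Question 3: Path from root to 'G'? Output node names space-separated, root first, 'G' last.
Answer: H G

Derivation:
Walk down from root: H -> G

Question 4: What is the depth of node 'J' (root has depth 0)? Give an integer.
Answer: 1

Derivation:
Path from root to J: H -> J
Depth = number of edges = 1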